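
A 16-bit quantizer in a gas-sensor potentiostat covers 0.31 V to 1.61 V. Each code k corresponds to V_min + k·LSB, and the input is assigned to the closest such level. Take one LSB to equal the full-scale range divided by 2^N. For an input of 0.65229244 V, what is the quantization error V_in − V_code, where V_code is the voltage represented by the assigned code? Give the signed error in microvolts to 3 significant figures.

−4.92 µV

Range = 1.61 − (0.31) = 1.3 V. LSB = 1.3 V / 2^16 ≈ 19.84 µV.
Position in LSBs: (0.65229244 − (0.31)) × 65536/1.3 = 17255.7518; rounding gives k = 17256.
V_code = V_min + k × range/2^16 = 0.31 + 17256 × 1.3/65536 = 0.65229736328 V.
e = 0.65229244 − (0.65229736328) = −4.92 µV.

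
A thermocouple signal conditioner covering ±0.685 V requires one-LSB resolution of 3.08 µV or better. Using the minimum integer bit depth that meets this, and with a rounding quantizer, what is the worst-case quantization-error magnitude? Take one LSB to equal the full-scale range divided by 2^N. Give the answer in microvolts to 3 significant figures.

1.31 µV

Full-scale range = 0.685 V − (-0.685 V) = 1.37 V.
Levels needed ≥ 1.37/3.08 µV = 444800. 2^19 = 524288 suffices, so N_min = 19.
LSB = 1.37 V / 2^19 = 2.6131 µV.
Max error for round-to-nearest is LSB/2 = 1.31 µV.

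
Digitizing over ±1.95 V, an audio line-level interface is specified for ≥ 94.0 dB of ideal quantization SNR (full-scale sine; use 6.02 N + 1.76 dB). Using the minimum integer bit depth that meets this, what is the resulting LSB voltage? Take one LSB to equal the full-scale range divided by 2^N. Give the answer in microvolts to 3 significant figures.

59.5 µV

Full-scale range = 1.95 V − (-1.95 V) = 3.9 V.
Solving 6.02 N ≥ 94.0 − 1.76: N ≥ 15.322. Round up → N = 16.
LSB = 3.9 V ÷ 2^16 = 3.9/65536 V = 59.5 µV.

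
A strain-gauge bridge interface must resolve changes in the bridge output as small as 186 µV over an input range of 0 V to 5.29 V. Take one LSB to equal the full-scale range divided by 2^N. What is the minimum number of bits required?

Span = 5.29 V.
5.29 V / 186 µV = 28440. Since 2^14 = 16384 and 2^15 = 32768, N = 15.

15 bits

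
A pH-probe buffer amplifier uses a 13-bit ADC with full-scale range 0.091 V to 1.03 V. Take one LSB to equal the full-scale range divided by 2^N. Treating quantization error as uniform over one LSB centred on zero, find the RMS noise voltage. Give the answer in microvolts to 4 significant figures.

33.09 µV

The full-scale span is 1.03 − (0.091) = 0.939 V.
One LSB is 0.939 V / 8192 = 114.624 µV.
RMS of a uniform error over width LSB is LSB/√12 = 33.09 µV.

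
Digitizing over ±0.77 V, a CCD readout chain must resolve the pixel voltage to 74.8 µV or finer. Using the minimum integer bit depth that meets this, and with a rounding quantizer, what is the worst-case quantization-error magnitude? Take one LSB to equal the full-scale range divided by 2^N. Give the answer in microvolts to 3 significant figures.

23.5 µV

Range = 0.77 − (-0.77) = 1.54 V.
Levels needed ≥ 1.54/74.8 µV = 20590. 2^15 = 32768 suffices, so N_min = 15.
LSB = 1.54 V ÷ 2^15 = 1.54/32768 V = 46.997 µV.
Max error for round-to-nearest is LSB/2 = 23.5 µV.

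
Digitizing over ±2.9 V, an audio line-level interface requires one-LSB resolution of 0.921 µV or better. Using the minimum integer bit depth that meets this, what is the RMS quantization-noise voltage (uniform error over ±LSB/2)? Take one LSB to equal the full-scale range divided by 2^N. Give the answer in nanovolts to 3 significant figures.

Full-scale range = 2.9 V − (-2.9 V) = 5.8 V.
Need 2^N ≥ 5.8 V / 0.921 µV = 6.298e6 → N_min = 23.
Step size = 5.8/8388608 V = 0.69141 µV.
V_rms = LSB/√12 = 200 nV.

200 nV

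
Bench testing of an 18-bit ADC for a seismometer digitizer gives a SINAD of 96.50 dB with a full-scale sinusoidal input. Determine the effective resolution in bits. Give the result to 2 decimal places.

15.74 bits

Inverting SNR = 6.02 N + 1.76: N_eff = (96.50 − 1.76)/6.02 = 15.7375.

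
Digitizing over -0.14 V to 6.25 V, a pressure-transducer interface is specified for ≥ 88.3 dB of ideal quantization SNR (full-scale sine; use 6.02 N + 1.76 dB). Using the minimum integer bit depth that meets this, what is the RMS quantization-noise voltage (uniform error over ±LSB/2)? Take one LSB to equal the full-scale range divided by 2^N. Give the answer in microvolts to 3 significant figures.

The full-scale span is 6.25 − (-0.14) = 6.39 V.
Required N = ⌈(88.3 − 1.76)/6.02⌉ = ⌈14.375⌉ = 15.
Step size = 6.39/32768 V = 195.01 µV.
V_rms = LSB/√12 = 56.3 µV.

56.3 µV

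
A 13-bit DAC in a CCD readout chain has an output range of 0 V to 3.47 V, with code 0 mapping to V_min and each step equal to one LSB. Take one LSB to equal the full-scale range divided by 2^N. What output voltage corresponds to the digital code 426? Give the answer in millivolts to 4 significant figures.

180.4 mV

Span = 3.47 V. LSB = 3.47 V / 2^13.
V_out = V_min + code × LSB = 0 V + 426 × 3.47 V / 8192
      = 0 + 0.180447 = 0.180447 V.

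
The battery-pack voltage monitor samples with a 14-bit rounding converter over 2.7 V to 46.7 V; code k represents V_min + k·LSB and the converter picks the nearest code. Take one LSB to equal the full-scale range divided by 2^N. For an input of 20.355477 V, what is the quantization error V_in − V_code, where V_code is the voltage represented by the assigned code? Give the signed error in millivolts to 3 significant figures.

+0.692 mV

Full-scale range = 46.7 V − (2.7 V) = 44 V. LSB = 44 V / 2^14 ≈ 2.686 mV.
(V_in − V_min)/LSB = (20.355477 − (2.7)) × 16384/44 = 6574.2576 → nearest code k = 6574.
Reconstructed level: 2.7 + 6574 × 44/16384 V = 20.354785156 V.
Error = V_in − V_code = 20.355477 − (20.354785156) = +0.692 mV.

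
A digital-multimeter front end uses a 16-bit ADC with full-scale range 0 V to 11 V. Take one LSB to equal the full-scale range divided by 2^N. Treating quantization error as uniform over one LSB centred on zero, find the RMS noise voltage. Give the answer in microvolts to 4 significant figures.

48.45 µV

Span = 11 V.
LSB = 11 V ÷ 2^16 = 11/65536 V = 167.847 µV.
σ_q = LSB/√12 = 167.847 µV/3.4641 = 48.45 µV.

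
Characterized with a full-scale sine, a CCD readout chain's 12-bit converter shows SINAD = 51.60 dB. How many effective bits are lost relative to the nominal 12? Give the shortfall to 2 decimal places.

N_eff = (51.60 − 1.76)/6.02 = 8.2791 bits.
Lost resolution: 12 − 8.2791 = 3.7209 bits.

3.72 bits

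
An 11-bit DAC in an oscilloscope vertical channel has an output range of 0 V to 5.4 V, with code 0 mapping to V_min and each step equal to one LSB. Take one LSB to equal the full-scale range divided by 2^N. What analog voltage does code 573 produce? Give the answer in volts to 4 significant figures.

1.511 V

Full-scale range = 5.4 V. LSB = 5.4 V / 2^11.
Output = V_min + (573/2048) × range = 0 + 0.279785 × 5.4 V
      = 0 V + 1.51084 V = 1.51084 V.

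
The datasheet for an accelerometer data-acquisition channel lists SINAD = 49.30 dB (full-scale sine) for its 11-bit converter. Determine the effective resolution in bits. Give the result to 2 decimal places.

ENOB = (SINAD − 1.76) / 6.02 = (49.30 − 1.76) / 6.02 = 47.54 / 6.02 = 7.8970.

7.90 bits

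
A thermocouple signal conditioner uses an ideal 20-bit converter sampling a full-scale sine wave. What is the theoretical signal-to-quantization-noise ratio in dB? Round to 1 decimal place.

122.2 dB

SNR = 6.02·20 + 1.76 = 122.16 dB.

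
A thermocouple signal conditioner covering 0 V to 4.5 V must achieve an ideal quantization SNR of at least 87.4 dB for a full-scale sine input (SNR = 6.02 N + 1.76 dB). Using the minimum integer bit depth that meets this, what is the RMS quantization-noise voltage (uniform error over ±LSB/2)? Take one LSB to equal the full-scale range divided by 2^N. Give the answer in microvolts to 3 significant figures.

39.6 µV

Full-scale range = 4.5 V.
N ≥ (87.4 − 1.76)/6.02 = 14.226 → N_min = 15.
One LSB is 4.5 V / 32768 = 137.33 µV.
V_rms = LSB/√12 = 39.6 µV.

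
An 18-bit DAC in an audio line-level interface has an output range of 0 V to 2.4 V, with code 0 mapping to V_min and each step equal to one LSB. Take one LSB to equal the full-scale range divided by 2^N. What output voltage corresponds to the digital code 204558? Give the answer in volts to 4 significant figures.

Span = 2.4 V. LSB = 2.4 V / 2^18.
V_out = 0 + 204558 × (2.4/262144) V
      = 0 + 1.87278 = 1.87278 V.

1.873 V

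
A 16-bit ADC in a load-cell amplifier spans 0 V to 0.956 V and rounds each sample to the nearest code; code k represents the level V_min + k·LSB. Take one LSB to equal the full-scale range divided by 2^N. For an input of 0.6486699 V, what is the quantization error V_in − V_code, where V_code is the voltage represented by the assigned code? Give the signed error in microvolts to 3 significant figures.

V_FS = 0.956 V. LSB = 0.956 V / 2^16 ≈ 14.59 µV.
(V_in − V_min)/LSB = (0.6486699 − (0)) × 65536/0.956 = 44467.8144 → nearest code k = 44468.
V_code = 0 + (44468/65536) × 0.956 = 0.64867260742 V.
Error = V_in − V_code = 0.6486699 − (0.64867260742) = −2.71 µV.

−2.71 µV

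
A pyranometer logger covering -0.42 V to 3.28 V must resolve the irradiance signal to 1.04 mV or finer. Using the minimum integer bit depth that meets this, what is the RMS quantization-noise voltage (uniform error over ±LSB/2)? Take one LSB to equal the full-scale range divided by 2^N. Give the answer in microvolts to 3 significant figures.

261 µV

Span: 3.28 V − (-0.42 V) = 3.7 V.
Need 2^N ≥ 3.7 V / 1.04 mV = 3558 → N_min = 12.
LSB = 3.7 V ÷ 2^12 = 3.7/4096 V = 0.90332 mV.
RMS noise = LSB/√12 = 261 µV.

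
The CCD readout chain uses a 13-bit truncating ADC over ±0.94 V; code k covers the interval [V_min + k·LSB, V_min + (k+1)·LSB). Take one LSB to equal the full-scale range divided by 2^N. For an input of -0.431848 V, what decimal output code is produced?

Range = 0.94 − (-0.94) = 1.88 V. LSB = 1.88 V / 2^13 ≈ 229.5 µV.
code = ⌊(V_in − V_min)/LSB⌋ = ⌊(V_in − V_min) × 2^13 / range⌋
     = ⌊(-0.431848 − (-0.94)) × 8192 / 1.88⌋ = ⌊0.508152 × 8192/1.88⌋
     = ⌊2214.245⌋ = 2214.

2214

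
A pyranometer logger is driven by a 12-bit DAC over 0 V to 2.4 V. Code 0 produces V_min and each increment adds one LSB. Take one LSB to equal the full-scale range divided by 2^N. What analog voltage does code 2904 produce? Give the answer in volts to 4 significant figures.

1.702 V

Span = 2.4 V. LSB = 2.4 V / 2^12.
Output = V_min + (2904/4096) × range = 0 + 0.708984 × 2.4 V
      = 0 + 1.70156 = 1.70156 V.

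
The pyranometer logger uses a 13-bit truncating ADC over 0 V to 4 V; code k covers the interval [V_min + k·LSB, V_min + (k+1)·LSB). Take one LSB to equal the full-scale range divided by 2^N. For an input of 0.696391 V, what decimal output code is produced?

1426

Full-scale range = 4 V. LSB = 4 V / 2^13 ≈ 488.3 µV.
(V_in − V_min) × 2^13/range = (0.696391 − (0)) × 8192/4 = 1426.209.
Floor → code = 1426.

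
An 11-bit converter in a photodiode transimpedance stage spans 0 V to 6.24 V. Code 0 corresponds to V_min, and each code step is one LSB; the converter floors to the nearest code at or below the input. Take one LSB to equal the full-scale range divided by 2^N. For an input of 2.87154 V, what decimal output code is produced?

942

Range is 6.24 V. LSB = 6.24 V / 2^11 ≈ 3.047 mV.
(V_in − V_min) × 2^11/range = (2.87154 − (0)) × 2048/6.24 = 942.454.
Floor → code = 942.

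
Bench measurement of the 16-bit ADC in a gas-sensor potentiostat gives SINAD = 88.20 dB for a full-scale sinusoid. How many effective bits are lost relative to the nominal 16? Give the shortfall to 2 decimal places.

1.64 bits

N_eff = (88.20 − 1.76)/6.02 = 14.3588 bits.
Shortfall = 16 − 14.3588 = 1.6412 bits.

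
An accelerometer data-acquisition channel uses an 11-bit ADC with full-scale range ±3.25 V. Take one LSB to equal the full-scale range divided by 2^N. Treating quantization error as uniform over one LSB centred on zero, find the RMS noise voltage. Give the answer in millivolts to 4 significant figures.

0.9162 mV

The full-scale span is 3.25 − (-3.25) = 6.5 V.
LSB = 6.5 V ÷ 2^11 = 6.5/2048 V = 3.17383 mV.
For a uniform distribution on [−LSB/2, +LSB/2], V_rms = LSB/√12 = 3.17383 mV/3.4641 = 0.9162 mV.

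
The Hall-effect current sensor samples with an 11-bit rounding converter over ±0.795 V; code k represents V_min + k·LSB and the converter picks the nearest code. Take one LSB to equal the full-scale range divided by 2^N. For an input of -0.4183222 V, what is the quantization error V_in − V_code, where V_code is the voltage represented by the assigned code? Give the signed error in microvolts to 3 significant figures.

+140 µV

Span: 0.795 V − (-0.795 V) = 1.59 V. LSB = 1.59 V / 2^11 ≈ 0.7764 mV.
(-0.4183222 − (-0.795)) / LSB = 0.3766778 × 2048/1.59 = 485.1800. Nearest integer: k = 485.
Reconstructed level: -0.795 + 485 × 1.59/2048 V = -0.4184619141 V.
e = -0.4183222 − (-0.4184619141) = +140 µV.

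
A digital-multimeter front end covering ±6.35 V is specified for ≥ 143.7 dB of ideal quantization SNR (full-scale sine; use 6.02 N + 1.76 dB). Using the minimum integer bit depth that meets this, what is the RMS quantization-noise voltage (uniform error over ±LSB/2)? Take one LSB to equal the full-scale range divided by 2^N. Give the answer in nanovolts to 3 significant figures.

219 nV

Full-scale range = 6.35 V − (-6.35 V) = 12.7 V.
N ≥ (143.7 − 1.76)/6.02 = 23.578 → N_min = 24.
LSB = 12.7 V ÷ 2^24 = 12.7/16777216 V = 0.75698 µV.
V_rms = LSB/√12 = 219 nV.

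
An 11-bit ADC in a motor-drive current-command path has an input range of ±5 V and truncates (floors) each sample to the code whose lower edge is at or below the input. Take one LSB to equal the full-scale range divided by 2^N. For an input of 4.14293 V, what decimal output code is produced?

1872

Range = 5 − (-5) = 10 V. LSB = 10 V / 2^11 ≈ 4.883 mV.
code = ⌊(V_in − V_min)/LSB⌋ = ⌊(V_in − V_min) × 2^11 / range⌋
     = ⌊(4.14293 − (-5)) × 2048 / 10⌋ = ⌊9.14293 × 2048/10⌋
     = ⌊1872.472⌋ = 1872.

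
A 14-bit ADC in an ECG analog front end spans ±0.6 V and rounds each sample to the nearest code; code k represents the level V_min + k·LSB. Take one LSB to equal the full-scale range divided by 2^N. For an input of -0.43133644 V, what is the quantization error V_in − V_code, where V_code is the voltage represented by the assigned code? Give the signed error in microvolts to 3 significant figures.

−13.2 µV

Full-scale range = 0.6 V − (-0.6 V) = 1.2 V. LSB = 1.2 V / 2^14 ≈ 73.24 µV.
Position in LSBs: (-0.43133644 − (-0.6)) × 16384/1.2 = 2302.8198; rounding gives k = 2303.
Reconstructed level: -0.6 + 2303 × 1.2/16384 V = -0.43132324219 V.
e = -0.43133644 − (-0.43132324219) = −13.2 µV.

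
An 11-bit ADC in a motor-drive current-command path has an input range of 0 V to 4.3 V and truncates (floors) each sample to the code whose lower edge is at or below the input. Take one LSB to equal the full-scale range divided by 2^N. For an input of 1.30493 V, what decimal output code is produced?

Range is 4.3 V. LSB = 4.3 V / 2^11 ≈ 2.100 mV.
V_in − V_min = 1.30493 − (0) = 1.30493 V.
Divide by LSB: 1.30493 × 2048/4.3 = 621.5108.
Truncating gives code 621.

621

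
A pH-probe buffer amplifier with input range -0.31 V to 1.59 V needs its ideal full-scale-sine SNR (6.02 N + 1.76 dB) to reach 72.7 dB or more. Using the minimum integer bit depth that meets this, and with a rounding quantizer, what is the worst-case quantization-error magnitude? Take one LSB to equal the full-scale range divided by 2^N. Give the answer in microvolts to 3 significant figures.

232 µV

Full-scale range = 1.59 V − (-0.31 V) = 1.9 V.
Solving 6.02 N ≥ 72.7 − 1.76: N ≥ 11.784. Round up → N = 12.
Step size = 1.9/4096 V = 463.87 µV.
Half an LSB is 232 µV.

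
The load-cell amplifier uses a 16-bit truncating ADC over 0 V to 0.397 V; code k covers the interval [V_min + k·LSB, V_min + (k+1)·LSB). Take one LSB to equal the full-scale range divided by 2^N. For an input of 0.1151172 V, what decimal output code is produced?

Span = 0.397 V. LSB = 0.397 V / 2^16 ≈ 6.058 µV.
code = ⌊(V_in − V_min)/LSB⌋ = ⌊(V_in − V_min) × 2^16 / range⌋
     = ⌊(0.1151172 − (0)) × 65536 / 0.397⌋ = ⌊0.1151172 × 65536/0.397⌋
     = ⌊19003.327⌋ = 19003.

19003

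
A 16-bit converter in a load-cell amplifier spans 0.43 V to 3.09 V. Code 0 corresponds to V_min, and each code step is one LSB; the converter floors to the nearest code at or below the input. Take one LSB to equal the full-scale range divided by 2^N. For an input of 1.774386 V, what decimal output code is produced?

Span: 3.09 V − (0.43 V) = 2.66 V. LSB = 2.66 V / 2^16 ≈ 40.59 µV.
V_in − V_min = 1.774386 − (0.43) = 1.344386 V.
Divide by LSB: 1.344386 × 65536/2.66 = 33122.4364.
Truncating gives code 33122.

33122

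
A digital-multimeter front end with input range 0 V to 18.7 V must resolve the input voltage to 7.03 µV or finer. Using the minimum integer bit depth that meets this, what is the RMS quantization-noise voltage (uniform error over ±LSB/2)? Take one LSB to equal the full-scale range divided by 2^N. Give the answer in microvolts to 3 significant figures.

1.29 µV

Span = 18.7 V.
18.7 V / 7.03 µV = 2.660e6. Since 2^21 = 2097152 and 2^22 = 4194304, N = 22.
LSB = 18.7 V ÷ 2^22 = 18.7/4194304 V = 4.4584 µV.
V_rms = LSB/√12 = 1.29 µV.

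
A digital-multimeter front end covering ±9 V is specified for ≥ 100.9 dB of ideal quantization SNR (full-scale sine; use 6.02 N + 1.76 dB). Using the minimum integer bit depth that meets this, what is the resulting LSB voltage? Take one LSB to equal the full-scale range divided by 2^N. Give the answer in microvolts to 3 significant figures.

137 µV

Span: 9 V − (-9 V) = 18 V.
6.02 N + 1.76 ≥ 100.9 gives N ≥ 16.468, so the minimum integer is 17.
Step size = 18/131072 V = 137 µV.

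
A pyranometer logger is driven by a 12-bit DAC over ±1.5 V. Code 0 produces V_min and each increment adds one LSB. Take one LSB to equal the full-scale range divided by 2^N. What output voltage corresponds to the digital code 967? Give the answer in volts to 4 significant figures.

-0.7917 V

Full-scale range = 1.5 V − (-1.5 V) = 3 V. LSB = 3 V / 2^12.
V_out = V_min + code × LSB = -1.5 V + 967 × 3 V / 4096
      = -1.5 + 0.708252 = -0.791748 V.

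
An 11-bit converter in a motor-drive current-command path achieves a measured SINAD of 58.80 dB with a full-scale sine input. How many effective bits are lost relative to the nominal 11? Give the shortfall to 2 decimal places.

1.52 bits

N_eff = (58.80 − 1.76)/6.02 = 9.4751 bits.
11 − 9.4751 = 1.52 bits below nominal.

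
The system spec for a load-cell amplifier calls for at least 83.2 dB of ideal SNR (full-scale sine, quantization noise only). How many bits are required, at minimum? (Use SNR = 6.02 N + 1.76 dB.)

14 bits

6.02 N + 1.76 ≥ 83.2 gives N ≥ 13.528, so the minimum integer is 14.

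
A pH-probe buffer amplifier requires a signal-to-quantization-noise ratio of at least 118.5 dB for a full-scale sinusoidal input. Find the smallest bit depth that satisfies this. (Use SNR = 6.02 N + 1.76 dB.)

20 bits

Solving 6.02 N ≥ 118.5 − 1.76: N ≥ 19.392. Round up → N = 20.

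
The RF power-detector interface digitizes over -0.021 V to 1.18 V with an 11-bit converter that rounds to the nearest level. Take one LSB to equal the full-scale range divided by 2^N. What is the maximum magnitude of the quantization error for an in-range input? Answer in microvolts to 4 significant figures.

293.2 µV

Range = 1.18 − (-0.021) = 1.201 V.
One LSB is 1.201 V / 2048 = 0.586426 mV.
A rounding quantizer has |error| ≤ LSB/2 = 293.2 µV.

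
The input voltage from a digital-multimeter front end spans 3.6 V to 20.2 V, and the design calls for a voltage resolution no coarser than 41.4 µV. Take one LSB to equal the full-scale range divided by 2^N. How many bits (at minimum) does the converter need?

Full-scale range = 20.2 V − (3.6 V) = 16.6 V.
16.6 V / 41.4 µV = 401000. Since 2^18 = 262144 and 2^19 = 524288, N = 19.

19 bits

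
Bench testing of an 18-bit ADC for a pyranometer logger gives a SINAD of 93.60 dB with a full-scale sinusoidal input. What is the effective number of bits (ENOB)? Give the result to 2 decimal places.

15.26 bits

ENOB = (93.60 − 1.76)/6.02 = 15.2558 bits.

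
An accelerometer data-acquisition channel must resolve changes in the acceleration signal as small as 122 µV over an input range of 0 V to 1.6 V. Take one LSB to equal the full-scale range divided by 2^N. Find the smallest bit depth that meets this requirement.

Range is 1.6 V.
Need 2^N ≥ 1.6 V / 122 µV = 13110 → N_min = 14.

14 bits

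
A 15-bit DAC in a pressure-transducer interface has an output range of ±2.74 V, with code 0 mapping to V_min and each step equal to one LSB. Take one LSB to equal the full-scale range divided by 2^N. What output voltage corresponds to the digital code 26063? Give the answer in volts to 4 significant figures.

1.619 V

Range = 2.74 − (-2.74) = 5.48 V. LSB = 5.48 V / 2^15.
V_out = -2.74 + 26063 × (5.48/32768) V
      = -2.74 V + 4.35868 V = 1.61868 V.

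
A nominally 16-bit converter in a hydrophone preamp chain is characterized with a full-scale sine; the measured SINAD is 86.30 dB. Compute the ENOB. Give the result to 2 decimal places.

ENOB = (SINAD − 1.76) / 6.02 = (86.30 − 1.76) / 6.02 = 84.54 / 6.02 = 14.0432.

14.04 bits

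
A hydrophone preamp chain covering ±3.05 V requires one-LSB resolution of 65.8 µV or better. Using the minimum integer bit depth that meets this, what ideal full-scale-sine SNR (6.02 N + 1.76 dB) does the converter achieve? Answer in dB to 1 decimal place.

Full-scale range = 3.05 V − (-3.05 V) = 6.1 V.
6.1 V / 65.8 µV = 92710. Since 2^16 = 65536 and 2^17 = 131072, N = 17.
SNR = 6.02 × 17 + 1.76 = 104.10 dB.

104.1 dB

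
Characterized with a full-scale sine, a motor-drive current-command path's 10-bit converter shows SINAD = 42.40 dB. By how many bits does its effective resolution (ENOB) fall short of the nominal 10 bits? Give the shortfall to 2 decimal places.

ENOB = (SINAD − 1.76)/6.02 = (42.40 − 1.76)/6.02 = 6.7508 bits.
Shortfall = 10 − 6.7508 = 3.2492 bits.

3.25 bits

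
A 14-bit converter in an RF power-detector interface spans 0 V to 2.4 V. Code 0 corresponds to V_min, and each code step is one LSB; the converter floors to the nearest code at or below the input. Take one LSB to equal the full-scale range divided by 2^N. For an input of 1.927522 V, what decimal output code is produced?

V_FS = 2.4 V. LSB = 2.4 V / 2^14 ≈ 146.5 µV.
(V_in − V_min) × 2^14/range = (1.927522 − (0)) × 16384/2.4 = 13158.550.
Floor → code = 13158.

13158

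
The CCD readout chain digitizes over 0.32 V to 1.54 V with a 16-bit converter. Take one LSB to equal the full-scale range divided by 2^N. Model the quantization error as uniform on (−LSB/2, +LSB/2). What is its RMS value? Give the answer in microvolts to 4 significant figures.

The full-scale span is 1.54 − (0.32) = 1.22 V.
One LSB is 1.22 V / 65536 = 18.6157 µV.
V_rms = LSB/√12 = 18.6157 µV / √12 = 5.374 µV.

5.374 µV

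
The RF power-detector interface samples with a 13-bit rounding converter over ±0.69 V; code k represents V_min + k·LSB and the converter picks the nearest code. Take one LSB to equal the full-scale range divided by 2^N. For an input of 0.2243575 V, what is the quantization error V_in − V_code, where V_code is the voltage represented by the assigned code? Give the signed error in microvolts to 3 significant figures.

Range = 0.69 − (-0.69) = 1.38 V. LSB = 1.38 V / 2^13 ≈ 168.5 µV.
Position in LSBs: (0.2243575 − (-0.69)) × 8192/1.38 = 5427.8381; rounding gives k = 5428.
V_code = V_min + k × range/2^13 = -0.69 + 5428 × 1.38/8192 = 0.2243847656 V.
V_in − V_code = 0.2243575 − (0.2243847656) = −27.3 µV.

−27.3 µV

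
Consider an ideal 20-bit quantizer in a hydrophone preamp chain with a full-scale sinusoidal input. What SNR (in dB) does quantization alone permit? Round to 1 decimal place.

6.02(20) + 1.76 = 120.40 + 1.76 = 122.16 dB.

122.2 dB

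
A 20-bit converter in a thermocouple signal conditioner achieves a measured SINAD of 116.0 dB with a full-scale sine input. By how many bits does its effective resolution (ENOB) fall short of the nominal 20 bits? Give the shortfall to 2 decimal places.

1.02 bits

ENOB = (SINAD − 1.76)/6.02 = (116.0 − 1.76)/6.02 = 18.9767 bits.
20 − 18.9767 = 1.02 bits below nominal.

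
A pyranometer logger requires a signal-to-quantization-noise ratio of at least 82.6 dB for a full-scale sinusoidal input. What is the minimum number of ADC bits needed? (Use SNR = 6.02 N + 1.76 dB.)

Required N = ⌈(82.6 − 1.76)/6.02⌉ = ⌈13.429⌉ = 14.

14 bits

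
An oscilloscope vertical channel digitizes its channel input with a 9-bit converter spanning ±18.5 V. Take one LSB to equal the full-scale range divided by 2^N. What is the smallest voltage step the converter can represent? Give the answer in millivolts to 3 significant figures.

72.3 mV

Full-scale range = 18.5 V − (-18.5 V) = 37 V.
There are 2^9 = 512 steps.
LSB = 37 V / 2^9 = 72.3 mV.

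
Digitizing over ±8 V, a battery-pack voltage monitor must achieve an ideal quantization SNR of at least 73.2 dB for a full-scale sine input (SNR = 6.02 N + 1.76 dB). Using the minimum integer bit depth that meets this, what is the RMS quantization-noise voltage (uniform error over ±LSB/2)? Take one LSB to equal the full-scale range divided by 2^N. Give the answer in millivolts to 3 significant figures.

1.13 mV

Range = 8 − (-8) = 16 V.
Required N = ⌈(73.2 − 1.76)/6.02⌉ = ⌈11.867⌉ = 12.
LSB = 16 V ÷ 2^12 = 16/4096 V = 3.9063 mV.
V_rms = LSB/√12 = 1.13 mV.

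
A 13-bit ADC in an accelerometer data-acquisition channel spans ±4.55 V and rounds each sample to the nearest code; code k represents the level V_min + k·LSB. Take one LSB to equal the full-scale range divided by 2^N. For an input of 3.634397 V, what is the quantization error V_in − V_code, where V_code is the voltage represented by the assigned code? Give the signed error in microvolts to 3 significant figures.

Range = 4.55 − (-4.55) = 9.1 V. LSB = 9.1 V / 2^13 ≈ 1.111 mV.
(3.634397 − (-4.55)) / LSB = 8.184397 × 8192/9.1 = 7367.7561. Nearest integer: k = 7368.
Reconstructed level: -4.55 + 7368 × 9.1/8192 V = 3.634667969 V.
V_in − V_code = 3.634397 − (3.634667969) = −271 µV.

−271 µV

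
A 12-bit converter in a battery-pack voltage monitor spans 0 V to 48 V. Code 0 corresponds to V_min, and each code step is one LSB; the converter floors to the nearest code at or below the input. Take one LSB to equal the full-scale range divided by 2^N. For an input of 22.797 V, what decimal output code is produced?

Span = 48 V. LSB = 48 V / 2^12 ≈ 11.72 mV.
code = ⌊(V_in − V_min)/LSB⌋ = ⌊(V_in − V_min) × 2^12 / range⌋
     = ⌊(22.797 − (0)) × 4096 / 48⌋ = ⌊22.797 × 4096/48⌋
     = ⌊1945.344⌋ = 1945.

1945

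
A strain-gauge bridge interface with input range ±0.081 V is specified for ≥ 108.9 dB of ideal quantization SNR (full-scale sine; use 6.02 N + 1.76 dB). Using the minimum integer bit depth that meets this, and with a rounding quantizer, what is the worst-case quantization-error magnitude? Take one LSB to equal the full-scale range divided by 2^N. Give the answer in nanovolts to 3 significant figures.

309 nV

The full-scale span is 0.081 − (-0.081) = 0.162 V.
Solving 6.02 N ≥ 108.9 − 1.76: N ≥ 17.797. Round up → N = 18.
LSB = 0.162 V ÷ 2^18 = 0.162/262144 V = 0.61798 µV.
Max error for round-to-nearest is LSB/2 = 309 nV.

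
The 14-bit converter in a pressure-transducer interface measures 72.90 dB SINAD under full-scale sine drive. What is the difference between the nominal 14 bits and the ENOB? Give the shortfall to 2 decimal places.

ENOB = (SINAD − 1.76)/6.02 = (72.90 − 1.76)/6.02 = 11.8173 bits.
Shortfall = 14 − 11.8173 = 2.1827 bits.

2.18 bits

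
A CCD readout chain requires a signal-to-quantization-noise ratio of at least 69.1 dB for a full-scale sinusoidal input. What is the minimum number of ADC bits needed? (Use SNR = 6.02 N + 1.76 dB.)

12 bits

Required N = ⌈(69.1 − 1.76)/6.02⌉ = ⌈11.186⌉ = 12.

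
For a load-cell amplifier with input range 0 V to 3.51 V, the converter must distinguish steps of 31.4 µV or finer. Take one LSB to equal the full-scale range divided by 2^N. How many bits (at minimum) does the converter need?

17 bits

Range is 3.51 V.
3.51 V / 31.4 µV = 111800. Since 2^16 = 65536 and 2^17 = 131072, N = 17.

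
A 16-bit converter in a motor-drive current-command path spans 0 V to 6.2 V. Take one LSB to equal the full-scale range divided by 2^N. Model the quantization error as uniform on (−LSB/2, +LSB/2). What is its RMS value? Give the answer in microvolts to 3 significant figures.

V_FS = 6.2 V.
LSB = 6.2 V / 2^16 = 94.604 µV.
V_rms = LSB/√12 = 94.604 µV / √12 = 27.3 µV.

27.3 µV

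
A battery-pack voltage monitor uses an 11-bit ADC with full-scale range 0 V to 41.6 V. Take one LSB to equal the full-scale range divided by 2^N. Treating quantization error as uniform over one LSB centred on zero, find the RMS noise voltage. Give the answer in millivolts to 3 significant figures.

V_FS = 41.6 V.
Step size = 41.6/2048 V = 20.313 mV.
σ_q = LSB/√12 = 20.313 mV/3.4641 = 5.86 mV.

5.86 mV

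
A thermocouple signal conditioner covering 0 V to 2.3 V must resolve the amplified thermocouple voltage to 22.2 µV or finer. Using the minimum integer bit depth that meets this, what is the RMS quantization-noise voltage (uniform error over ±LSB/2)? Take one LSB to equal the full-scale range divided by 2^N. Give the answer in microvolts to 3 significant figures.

Span = 2.3 V.
Levels needed ≥ 2.3/22.2 µV = 103600. 2^17 = 131072 suffices, so N_min = 17.
Step size = 2.3/131072 V = 17.548 µV.
V_rms = LSB/√12 = 5.07 µV.

5.07 µV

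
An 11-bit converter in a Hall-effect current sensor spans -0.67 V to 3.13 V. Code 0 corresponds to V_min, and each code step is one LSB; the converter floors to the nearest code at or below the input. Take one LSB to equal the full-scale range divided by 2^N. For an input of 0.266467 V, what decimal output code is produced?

The full-scale span is 3.13 − (-0.67) = 3.8 V. LSB = 3.8 V / 2^11 ≈ 1.855 mV.
(V_in − V_min) × 2^11/range = (0.266467 − (-0.67)) × 2048/3.8 = 504.706.
Floor → code = 504.

504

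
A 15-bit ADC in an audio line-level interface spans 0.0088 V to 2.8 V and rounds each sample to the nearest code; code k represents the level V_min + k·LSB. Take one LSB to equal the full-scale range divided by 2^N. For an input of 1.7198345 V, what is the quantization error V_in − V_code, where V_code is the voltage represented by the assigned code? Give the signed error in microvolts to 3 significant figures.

The full-scale span is 2.8 − (0.0088) = 2.7912 V. LSB = 2.7912 V / 2^15 ≈ 85.18 µV.
(1.7198345 − (0.0088)) / LSB = 1.7110345 × 32768/2.7912 = 20087.1233. Nearest integer: k = 20087.
Reconstructed level: 0.0088 + 20087 × 2.7912/32768 V = 1.7198239990 V.
Error = V_in − V_code = 1.7198345 − (1.7198239990) = +10.5 µV.

+10.5 µV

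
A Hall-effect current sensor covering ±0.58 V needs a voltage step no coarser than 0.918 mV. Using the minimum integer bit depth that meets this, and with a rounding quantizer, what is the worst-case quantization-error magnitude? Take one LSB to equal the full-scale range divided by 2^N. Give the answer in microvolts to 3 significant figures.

283 µV

The full-scale span is 0.58 − (-0.58) = 1.16 V.
Need 2^N ≥ 1.16 V / 0.918 mV = 1264 → N_min = 11.
Step size = 1.16/2048 V = 0.56641 mV.
Max error for round-to-nearest is LSB/2 = 283 µV.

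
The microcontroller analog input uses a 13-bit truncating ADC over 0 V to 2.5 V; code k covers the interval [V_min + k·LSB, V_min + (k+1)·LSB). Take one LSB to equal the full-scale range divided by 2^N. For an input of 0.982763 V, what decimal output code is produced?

Range is 2.5 V. LSB = 2.5 V / 2^13 ≈ 305.2 µV.
(V_in − V_min) × 2^13/range = (0.982763 − (0)) × 8192/2.5 = 3220.318.
Floor → code = 3220.

3220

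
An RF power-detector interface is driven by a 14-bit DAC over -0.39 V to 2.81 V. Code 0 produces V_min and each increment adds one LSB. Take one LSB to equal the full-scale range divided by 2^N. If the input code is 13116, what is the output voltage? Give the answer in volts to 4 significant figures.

2.172 V

Span: 2.81 V − (-0.39 V) = 3.2 V. LSB = 3.2 V / 2^14.
V_out = V_min + code × LSB = -0.39 V + 13116 × 3.2 V / 16384
      = -0.39 V + 2.56172 V = 2.17172 V.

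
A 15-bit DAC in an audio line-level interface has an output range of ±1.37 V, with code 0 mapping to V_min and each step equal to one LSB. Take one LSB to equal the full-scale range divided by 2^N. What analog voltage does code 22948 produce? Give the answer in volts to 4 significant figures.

The full-scale span is 1.37 − (-1.37) = 2.74 V. LSB = 2.74 V / 2^15.
Output = V_min + (22948/32768) × range = -1.37 + 0.700317 × 2.74 V
      = -1.37 V + 1.91887 V = 0.548870 V.

0.5489 V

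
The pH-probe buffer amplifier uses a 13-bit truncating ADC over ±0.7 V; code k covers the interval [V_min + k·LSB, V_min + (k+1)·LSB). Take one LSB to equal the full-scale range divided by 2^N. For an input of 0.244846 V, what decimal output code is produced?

Span: 0.7 V − (-0.7 V) = 1.4 V. LSB = 1.4 V / 2^13 ≈ 170.9 µV.
(V_in − V_min) × 2^13/range = (0.244846 − (-0.7)) × 8192/1.4 = 5528.699.
Floor → code = 5528.

5528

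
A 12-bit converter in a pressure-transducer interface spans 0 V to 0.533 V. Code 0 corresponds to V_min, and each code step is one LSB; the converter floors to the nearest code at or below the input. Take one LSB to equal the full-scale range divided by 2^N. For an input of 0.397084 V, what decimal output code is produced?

V_FS = 0.533 V. LSB = 0.533 V / 2^12 ≈ 130.1 µV.
code = ⌊(V_in − V_min)/LSB⌋ = ⌊(V_in − V_min) × 2^12 / range⌋
     = ⌊(0.397084 − (0)) × 4096 / 0.533⌋ = ⌊0.397084 × 4096/0.533⌋
     = ⌊3051.512⌋ = 3051.

3051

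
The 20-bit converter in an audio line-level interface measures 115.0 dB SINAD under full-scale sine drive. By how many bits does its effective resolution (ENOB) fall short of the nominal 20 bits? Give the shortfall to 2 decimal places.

1.19 bits

ENOB = (SINAD − 1.76)/6.02 = (115.0 − 1.76)/6.02 = 18.8106 bits.
Lost resolution: 20 − 18.8106 = 1.1894 bits.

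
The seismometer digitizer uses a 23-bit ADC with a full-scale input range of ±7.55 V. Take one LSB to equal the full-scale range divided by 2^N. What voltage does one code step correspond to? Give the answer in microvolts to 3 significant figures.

Range = 7.55 − (-7.55) = 15.1 V.
Number of codes = 2^23 = 8388608.
One LSB is 15.1 V / 8388608 = 1.80 µV.

1.80 µV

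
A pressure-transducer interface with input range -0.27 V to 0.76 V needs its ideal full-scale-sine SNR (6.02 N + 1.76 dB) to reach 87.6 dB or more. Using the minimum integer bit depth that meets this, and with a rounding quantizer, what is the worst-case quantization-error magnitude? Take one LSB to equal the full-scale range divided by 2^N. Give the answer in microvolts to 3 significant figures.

Span: 0.76 V − (-0.27 V) = 1.03 V.
N ≥ (87.6 − 1.76)/6.02 = 14.259 → N_min = 15.
LSB = 1.03 V / 2^15 = 31.433 µV.
Half an LSB is 15.7 µV.

15.7 µV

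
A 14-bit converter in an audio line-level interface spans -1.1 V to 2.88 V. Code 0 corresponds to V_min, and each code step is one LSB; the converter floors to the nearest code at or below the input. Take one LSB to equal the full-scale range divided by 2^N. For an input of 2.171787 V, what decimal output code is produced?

13468

Span: 2.88 V − (-1.1 V) = 3.98 V. LSB = 3.98 V / 2^14 ≈ 242.9 µV.
(V_in − V_min) × 2^14/range = (2.171787 − (-1.1)) × 16384/3.98 = 13468.582.
Floor → code = 13468.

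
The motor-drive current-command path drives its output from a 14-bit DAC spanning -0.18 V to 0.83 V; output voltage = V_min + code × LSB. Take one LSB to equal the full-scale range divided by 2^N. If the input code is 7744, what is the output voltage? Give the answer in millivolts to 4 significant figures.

Range = 0.83 − (-0.18) = 1.01 V. LSB = 1.01 V / 2^14.
V_out = V_min + code × LSB = -0.18 V + 7744 × 1.01 V / 16384
      = -0.18 + 0.477383 = 0.297383 V.

297.4 mV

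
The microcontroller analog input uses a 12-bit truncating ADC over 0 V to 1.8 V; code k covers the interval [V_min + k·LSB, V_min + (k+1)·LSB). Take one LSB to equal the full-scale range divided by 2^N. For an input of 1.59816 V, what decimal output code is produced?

3636

Range is 1.8 V. LSB = 1.8 V / 2^12 ≈ 439.5 µV.
V_in − V_min = 1.59816 − (0) = 1.59816 V.
Divide by LSB: 1.59816 × 4096/1.8 = 3636.7019.
Truncating gives code 3636.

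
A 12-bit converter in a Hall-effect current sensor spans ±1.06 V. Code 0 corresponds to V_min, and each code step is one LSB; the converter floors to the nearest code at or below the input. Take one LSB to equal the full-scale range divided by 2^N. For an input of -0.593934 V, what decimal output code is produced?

Range = 1.06 − (-1.06) = 2.12 V. LSB = 2.12 V / 2^12 ≈ 0.5176 mV.
code = ⌊(V_in − V_min)/LSB⌋ = ⌊(V_in − V_min) × 2^12 / range⌋
     = ⌊(-0.593934 − (-1.06)) × 4096 / 2.12⌋ = ⌊0.466066 × 4096/2.12⌋
     = ⌊900.475⌋ = 900.

900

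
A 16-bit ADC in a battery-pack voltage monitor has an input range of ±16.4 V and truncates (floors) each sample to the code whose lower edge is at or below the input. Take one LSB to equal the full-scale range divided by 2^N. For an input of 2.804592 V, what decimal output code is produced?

Full-scale range = 16.4 V − (-16.4 V) = 32.8 V. LSB = 32.8 V / 2^16 ≈ 0.5005 mV.
code = ⌊(V_in − V_min)/LSB⌋ = ⌊(V_in − V_min) × 2^16 / range⌋
     = ⌊(2.804592 − (-16.4)) × 65536 / 32.8⌋ = ⌊19.204592 × 65536/32.8⌋
     = ⌊38371.712⌋ = 38371.

38371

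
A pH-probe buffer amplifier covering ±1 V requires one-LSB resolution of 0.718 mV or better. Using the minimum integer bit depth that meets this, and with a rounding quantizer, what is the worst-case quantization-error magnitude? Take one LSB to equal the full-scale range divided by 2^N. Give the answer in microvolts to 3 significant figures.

The full-scale span is 1 − (-1) = 2 V.
Need 2^N ≥ 2 V / 0.718 mV = 2786 → N_min = 12.
LSB = 2 V / 2^12 = 488.28 µV.
Max error for round-to-nearest is LSB/2 = 244 µV.

244 µV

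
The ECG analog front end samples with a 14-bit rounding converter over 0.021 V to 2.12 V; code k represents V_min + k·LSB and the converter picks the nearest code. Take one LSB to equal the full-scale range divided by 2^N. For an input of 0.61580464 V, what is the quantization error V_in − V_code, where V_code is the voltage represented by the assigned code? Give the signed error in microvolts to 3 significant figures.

−23.1 µV

The full-scale span is 2.12 − (0.021) = 2.099 V. LSB = 2.099 V / 2^14 ≈ 128.1 µV.
(0.61580464 − (0.021)) / LSB = 0.59480464 × 16384/2.099 = 4642.8200. Nearest integer: k = 4643.
V_code = V_min + k × range/2^14 = 0.021 + 4643 × 2.099/16384 = 0.61582769775 V.
e = 0.61580464 − (0.61582769775) = −23.1 µV.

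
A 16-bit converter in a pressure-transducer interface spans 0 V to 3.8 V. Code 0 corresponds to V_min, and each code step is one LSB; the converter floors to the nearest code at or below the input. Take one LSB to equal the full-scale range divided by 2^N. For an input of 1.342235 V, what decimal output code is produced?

V_FS = 3.8 V. LSB = 3.8 V / 2^16 ≈ 57.98 µV.
V_in − V_min = 1.342235 − (0) = 1.342235 V.
Divide by LSB: 1.342235 × 65536/3.8 = 23148.6087.
Truncating gives code 23148.

23148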